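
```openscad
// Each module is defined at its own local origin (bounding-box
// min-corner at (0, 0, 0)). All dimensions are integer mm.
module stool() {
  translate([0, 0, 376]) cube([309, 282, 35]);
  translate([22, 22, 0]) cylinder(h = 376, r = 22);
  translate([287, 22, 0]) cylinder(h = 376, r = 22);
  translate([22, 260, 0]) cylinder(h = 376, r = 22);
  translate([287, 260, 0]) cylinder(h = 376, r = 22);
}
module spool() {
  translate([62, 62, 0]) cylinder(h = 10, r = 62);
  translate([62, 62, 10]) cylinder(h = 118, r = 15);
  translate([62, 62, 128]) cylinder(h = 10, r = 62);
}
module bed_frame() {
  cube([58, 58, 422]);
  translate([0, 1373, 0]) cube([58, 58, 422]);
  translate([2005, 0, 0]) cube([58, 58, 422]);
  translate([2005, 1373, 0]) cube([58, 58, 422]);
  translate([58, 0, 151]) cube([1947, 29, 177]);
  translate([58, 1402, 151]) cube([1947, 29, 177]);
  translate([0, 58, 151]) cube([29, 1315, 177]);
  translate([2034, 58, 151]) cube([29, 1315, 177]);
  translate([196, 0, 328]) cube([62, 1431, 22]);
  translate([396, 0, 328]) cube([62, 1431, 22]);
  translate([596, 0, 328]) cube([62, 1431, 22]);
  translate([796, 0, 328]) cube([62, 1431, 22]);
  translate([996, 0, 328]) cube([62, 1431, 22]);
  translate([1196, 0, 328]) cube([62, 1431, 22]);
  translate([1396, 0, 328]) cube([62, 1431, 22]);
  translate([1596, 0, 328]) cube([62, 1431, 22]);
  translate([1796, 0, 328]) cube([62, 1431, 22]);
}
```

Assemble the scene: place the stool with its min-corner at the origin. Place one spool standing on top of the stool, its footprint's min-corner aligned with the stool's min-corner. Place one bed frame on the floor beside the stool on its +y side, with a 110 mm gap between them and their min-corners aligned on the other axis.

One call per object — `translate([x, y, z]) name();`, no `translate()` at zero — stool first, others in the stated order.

stool();
translate([0, 0, 411]) spool();
translate([0, 392, 0]) bed_frame();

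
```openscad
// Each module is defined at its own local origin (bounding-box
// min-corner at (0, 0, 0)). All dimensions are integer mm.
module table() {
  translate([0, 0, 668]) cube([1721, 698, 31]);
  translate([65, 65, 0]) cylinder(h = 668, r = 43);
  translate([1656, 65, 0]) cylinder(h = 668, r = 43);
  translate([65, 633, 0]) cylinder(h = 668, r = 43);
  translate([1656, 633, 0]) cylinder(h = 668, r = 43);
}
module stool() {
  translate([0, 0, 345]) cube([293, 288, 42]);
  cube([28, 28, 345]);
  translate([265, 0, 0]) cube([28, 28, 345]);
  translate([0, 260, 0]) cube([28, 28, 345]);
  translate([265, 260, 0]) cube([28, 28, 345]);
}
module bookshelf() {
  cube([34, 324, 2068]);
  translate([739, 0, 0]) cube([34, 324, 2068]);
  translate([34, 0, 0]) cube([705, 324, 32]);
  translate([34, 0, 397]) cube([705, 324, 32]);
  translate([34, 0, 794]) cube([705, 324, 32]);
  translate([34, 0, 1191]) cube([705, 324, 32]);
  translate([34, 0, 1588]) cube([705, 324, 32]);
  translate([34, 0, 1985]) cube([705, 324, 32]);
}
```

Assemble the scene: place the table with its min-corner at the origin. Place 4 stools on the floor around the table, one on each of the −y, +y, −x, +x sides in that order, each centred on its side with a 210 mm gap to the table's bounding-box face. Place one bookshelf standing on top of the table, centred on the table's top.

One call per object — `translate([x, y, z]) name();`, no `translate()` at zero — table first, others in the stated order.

table();
translate([714, -498, 0]) stool();
translate([714, 908, 0]) stool();
translate([-503, 205, 0]) stool();
translate([1931, 205, 0]) stool();
translate([474, 187, 699]) bookshelf();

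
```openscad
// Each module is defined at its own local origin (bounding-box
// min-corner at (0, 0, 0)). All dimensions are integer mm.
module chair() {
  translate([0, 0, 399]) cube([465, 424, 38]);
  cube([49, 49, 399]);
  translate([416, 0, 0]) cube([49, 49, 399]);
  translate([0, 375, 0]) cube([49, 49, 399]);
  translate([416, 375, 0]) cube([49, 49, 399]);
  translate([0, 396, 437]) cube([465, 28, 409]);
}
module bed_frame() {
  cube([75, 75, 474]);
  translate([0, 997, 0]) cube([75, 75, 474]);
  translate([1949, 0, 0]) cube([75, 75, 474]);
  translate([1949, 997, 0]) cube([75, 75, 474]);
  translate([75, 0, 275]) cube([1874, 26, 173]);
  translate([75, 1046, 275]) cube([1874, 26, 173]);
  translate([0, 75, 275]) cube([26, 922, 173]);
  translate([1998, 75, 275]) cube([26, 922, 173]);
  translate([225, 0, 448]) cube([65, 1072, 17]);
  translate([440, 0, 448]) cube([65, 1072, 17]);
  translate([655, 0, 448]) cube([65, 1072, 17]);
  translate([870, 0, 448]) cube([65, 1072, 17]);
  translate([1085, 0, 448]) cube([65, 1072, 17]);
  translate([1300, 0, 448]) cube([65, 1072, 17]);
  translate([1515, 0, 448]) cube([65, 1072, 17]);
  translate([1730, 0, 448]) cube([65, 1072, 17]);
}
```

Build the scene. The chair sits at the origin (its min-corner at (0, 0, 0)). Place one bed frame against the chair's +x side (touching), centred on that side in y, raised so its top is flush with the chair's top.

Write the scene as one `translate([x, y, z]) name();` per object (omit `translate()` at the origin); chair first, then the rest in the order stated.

chair();
translate([465, -324, 372]) bed_frame();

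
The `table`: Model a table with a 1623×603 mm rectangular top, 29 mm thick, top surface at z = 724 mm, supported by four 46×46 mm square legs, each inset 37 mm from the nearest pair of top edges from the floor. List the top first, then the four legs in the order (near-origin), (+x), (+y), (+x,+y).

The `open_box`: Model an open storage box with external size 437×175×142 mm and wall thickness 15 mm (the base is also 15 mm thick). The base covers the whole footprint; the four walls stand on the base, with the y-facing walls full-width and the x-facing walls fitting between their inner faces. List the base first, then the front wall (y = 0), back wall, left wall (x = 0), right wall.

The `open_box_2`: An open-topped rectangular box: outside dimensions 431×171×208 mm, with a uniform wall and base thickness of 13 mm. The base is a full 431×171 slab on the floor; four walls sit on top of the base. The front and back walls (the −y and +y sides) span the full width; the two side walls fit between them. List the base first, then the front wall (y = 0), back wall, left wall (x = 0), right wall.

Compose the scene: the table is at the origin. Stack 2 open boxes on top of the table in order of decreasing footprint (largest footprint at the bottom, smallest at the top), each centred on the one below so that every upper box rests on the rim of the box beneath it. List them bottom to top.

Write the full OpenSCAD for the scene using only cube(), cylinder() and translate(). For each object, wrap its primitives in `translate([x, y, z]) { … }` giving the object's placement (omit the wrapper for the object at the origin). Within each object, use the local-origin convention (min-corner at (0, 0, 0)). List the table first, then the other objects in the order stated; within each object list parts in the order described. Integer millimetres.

translate([0, 0, 695]) cube([1623, 603, 29]);
translate([37, 37, 0]) cube([46, 46, 695]);
translate([1540, 37, 0]) cube([46, 46, 695]);
translate([37, 520, 0]) cube([46, 46, 695]);
translate([1540, 520, 0]) cube([46, 46, 695]);
translate([593, 214, 724]) {
  cube([437, 175, 15]);
  translate([0, 0, 15]) cube([437, 15, 127]);
  translate([0, 160, 15]) cube([437, 15, 127]);
  translate([0, 15, 15]) cube([15, 145, 127]);
  translate([422, 15, 15]) cube([15, 145, 127]);
}
translate([596, 216, 866]) {
  cube([431, 171, 13]);
  translate([0, 0, 13]) cube([431, 13, 195]);
  translate([0, 158, 13]) cube([431, 13, 195]);
  translate([0, 13, 13]) cube([13, 145, 195]);
  translate([418, 13, 13]) cube([13, 145, 195]);
}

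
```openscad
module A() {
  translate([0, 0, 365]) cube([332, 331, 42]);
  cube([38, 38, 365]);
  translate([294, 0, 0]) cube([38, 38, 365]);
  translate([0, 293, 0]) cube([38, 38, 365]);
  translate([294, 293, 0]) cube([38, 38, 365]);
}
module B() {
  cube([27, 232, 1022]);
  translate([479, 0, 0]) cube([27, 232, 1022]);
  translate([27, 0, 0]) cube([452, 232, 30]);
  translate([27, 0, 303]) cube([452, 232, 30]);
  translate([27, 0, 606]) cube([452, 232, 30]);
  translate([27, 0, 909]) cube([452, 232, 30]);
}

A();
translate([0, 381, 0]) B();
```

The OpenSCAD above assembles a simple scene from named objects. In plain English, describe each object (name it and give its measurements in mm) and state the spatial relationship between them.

A is a four-legged stool. The seat is 332×331 mm, 42 mm thick, top at z = 407 mm. It stands on four square legs, each 38×38 mm in cross-section, from z = 0 to the seat underside, each flush with a corner of the seat.

B is a bookshelf 506 mm wide overall, 232 mm deep and 1022 mm tall. The two sides are 27 mm thick vertical panels. 4 horizontal shelves of 30 mm thickness span between the inner faces of the sides; the lowest shelf sits on the floor and shelves are stacked with a clear vertical gap of 273 mm between each pair.

The bookshelf is on the floor beside the stool on its +y side.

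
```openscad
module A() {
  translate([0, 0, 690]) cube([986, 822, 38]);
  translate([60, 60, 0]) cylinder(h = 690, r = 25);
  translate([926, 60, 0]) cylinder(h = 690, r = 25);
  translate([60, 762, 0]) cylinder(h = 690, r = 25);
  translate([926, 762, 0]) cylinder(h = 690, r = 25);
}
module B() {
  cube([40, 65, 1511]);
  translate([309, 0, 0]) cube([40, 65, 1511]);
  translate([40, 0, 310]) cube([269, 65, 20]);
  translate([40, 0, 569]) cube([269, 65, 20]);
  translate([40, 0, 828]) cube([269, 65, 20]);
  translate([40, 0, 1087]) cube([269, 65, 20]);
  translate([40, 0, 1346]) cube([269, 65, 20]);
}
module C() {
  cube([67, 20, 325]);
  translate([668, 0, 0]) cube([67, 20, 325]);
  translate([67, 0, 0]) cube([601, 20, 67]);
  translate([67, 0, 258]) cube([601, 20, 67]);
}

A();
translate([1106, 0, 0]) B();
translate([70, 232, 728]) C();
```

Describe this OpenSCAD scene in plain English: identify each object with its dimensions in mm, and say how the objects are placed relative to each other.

A is a rectangular dining table. The top is 986×822×38 mm with its upper surface at z = 728 mm. It stands on four round legs of 50 mm diameter, each leg's bounding box inset 35 mm from the nearest pair of top edges, running from the floor to the underside of the top.

B is a wooden ladder with two side rails of 40×65 mm section and 1511 mm height, set 349 mm apart overall. Between them run 5 rectangular rungs (65 mm deep, 20 mm thick), front faces flush with the rails' −y face. The bottom of the first rung is 310 mm above the floor and each subsequent rung is 259 mm higher than the one below.

C is a picture frame with a 601×191 mm rectangular opening (x by z) and a uniform 67 mm border on every side. Frame depth is 20 mm along y. It is built from two vertical stiles running the full outside height and two horizontal rails spanning the gap between the stiles.

The ladder is on the floor beside the table on its +x side. The picture frame is on top of the table.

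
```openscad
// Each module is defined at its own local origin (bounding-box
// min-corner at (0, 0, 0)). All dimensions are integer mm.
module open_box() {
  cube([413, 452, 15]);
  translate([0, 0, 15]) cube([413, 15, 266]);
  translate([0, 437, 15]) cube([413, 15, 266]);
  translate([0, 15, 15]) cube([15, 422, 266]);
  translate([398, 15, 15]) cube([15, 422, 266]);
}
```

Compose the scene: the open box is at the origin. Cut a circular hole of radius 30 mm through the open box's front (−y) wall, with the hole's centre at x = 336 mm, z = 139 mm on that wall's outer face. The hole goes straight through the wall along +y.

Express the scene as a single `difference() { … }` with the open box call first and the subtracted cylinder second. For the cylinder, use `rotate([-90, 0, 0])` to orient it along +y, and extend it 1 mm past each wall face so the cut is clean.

difference() {
  open_box();
  translate([336, -1, 139]) rotate([-90, 0, 0]) cylinder(h = 17, r = 30);
}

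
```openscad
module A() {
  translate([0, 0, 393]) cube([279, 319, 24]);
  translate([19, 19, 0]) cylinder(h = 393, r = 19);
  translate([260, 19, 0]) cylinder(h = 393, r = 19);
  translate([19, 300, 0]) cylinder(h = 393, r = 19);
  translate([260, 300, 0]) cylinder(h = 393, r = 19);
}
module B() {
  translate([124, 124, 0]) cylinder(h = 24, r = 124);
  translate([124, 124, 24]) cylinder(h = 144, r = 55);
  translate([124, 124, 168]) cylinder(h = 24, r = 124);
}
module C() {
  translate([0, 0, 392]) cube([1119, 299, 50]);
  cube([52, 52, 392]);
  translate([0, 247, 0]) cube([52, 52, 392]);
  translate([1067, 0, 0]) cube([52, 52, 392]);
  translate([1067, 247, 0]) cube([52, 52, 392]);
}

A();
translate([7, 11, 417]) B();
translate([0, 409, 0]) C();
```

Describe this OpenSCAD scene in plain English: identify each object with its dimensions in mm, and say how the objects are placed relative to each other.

A is a four-legged stool. The seat is a 279×319×24 mm slab whose top surface is at z = 417 mm; four round legs, each 38 mm in diameter, run from the floor (z = 0) to the underside of the seat, each leg's axis is inset half a diameter from the nearest pair of seat edges (so the leg's bounding box is flush with the corner).

B is a spool: two coaxial disc flanges of radius 124 mm and thickness 24 mm, joined by a core cylinder of radius 55 mm and height 144 mm. The lower flange rests on z = 0 and the three cylinders share a vertical axis.

C is a bench: a 1119×299 mm seat slab, 50 mm thick, top at z = 442 mm, on four 52×52 mm square legs flush with the seat corners and standing on z = 0.

The spool is on top of the stool. The bench is on the floor beside the stool on its +y side.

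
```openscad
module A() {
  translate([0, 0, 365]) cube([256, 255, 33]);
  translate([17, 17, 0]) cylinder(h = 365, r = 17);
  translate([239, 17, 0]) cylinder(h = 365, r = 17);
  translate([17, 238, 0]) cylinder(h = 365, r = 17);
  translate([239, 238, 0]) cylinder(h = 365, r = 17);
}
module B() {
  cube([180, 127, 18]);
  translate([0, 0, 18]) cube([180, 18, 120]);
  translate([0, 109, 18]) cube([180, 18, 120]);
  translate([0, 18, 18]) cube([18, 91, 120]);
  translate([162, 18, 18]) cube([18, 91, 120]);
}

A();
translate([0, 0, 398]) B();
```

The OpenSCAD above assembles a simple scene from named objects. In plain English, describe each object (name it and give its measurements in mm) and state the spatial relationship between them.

A is a four-legged stool. The seat is 256×255 mm, 33 mm thick, top at z = 398 mm. It stands on four round legs, each 34 mm in diameter, from z = 0 to the seat underside, each leg's axis is inset half a diameter from the nearest pair of seat edges (so the leg's bounding box is flush with the corner).

B is an open storage box with external size 180×127×138 mm and wall thickness 18 mm (the base is also 18 mm thick). The base covers the whole footprint; the four walls stand on the base, with the y-facing walls full-width and the x-facing walls fitting between their inner faces.

The open box is on top of the stool.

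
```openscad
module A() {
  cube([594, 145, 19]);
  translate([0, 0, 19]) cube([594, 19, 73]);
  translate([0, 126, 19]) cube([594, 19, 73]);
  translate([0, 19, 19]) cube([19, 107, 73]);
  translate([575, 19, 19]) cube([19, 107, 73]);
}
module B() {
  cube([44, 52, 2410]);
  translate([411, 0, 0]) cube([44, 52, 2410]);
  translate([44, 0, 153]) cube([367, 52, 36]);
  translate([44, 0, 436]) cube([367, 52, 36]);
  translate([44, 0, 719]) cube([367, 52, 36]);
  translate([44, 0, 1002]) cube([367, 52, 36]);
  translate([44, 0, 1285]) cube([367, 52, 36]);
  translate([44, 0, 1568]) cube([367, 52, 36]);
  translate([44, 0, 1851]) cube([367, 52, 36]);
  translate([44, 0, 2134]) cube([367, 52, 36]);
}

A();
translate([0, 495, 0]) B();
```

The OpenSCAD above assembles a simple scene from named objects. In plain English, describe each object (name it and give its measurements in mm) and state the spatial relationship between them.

A is an open-topped rectangular box: outside dimensions 594×145×92 mm, with a uniform wall and base thickness of 19 mm. The base is a full 594×145 slab on the floor; four walls sit on top of the base. The front and back walls (the −y and +y sides) span the full width; the two side walls fit between them.

B is a wooden ladder with two side rails of 44×52 mm section and 2410 mm height, set 455 mm apart overall. Between them run 8 rectangular rungs (52 mm deep, 36 mm thick), front faces flush with the rails' −y face. The bottom of the first rung is 153 mm above the floor and each subsequent rung is 283 mm higher than the one below.

The ladder is on the floor beside the open box on its +y side.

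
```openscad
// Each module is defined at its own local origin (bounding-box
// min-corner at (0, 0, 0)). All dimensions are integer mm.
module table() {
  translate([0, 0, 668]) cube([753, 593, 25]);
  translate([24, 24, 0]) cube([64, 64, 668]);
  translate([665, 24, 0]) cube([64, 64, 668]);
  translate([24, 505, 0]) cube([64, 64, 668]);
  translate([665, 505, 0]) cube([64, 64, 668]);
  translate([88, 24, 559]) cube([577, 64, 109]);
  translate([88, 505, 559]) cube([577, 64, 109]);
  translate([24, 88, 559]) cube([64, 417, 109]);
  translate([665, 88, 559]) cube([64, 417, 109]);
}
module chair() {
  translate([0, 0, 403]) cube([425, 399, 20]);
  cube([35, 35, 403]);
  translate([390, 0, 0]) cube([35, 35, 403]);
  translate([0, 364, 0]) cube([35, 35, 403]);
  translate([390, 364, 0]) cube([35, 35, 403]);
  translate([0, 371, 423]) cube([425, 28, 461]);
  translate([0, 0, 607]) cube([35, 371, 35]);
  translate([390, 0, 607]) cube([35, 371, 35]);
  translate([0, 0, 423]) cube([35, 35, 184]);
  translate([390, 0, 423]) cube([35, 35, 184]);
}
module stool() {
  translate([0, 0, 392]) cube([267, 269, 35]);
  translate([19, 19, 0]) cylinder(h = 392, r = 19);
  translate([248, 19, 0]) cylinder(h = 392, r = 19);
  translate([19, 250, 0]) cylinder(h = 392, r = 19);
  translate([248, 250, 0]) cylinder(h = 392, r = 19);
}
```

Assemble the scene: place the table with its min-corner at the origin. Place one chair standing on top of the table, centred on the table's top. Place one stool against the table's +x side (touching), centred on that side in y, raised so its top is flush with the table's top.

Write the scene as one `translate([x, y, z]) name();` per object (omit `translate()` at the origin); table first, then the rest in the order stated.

table();
translate([164, 97, 693]) chair();
translate([753, 162, 266]) stool();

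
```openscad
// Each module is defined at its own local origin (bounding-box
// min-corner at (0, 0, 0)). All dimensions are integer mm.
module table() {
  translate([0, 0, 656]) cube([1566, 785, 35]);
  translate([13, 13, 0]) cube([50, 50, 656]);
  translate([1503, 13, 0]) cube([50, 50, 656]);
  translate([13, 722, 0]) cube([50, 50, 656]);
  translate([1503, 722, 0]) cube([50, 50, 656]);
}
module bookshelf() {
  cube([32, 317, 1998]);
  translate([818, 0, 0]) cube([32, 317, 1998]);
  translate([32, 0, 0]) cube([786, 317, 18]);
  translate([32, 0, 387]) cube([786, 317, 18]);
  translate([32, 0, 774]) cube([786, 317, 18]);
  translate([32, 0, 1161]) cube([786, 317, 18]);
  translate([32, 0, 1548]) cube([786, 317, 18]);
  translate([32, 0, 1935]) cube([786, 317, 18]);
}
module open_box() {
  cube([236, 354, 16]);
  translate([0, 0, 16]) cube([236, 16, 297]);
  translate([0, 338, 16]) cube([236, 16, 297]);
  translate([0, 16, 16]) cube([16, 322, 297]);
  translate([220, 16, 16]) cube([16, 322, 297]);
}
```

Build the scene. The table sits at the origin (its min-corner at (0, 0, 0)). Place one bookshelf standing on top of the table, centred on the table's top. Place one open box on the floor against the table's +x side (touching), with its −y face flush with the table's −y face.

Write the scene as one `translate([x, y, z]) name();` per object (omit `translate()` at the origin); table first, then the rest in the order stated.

table();
translate([358, 234, 691]) bookshelf();
translate([1566, 0, 0]) open_box();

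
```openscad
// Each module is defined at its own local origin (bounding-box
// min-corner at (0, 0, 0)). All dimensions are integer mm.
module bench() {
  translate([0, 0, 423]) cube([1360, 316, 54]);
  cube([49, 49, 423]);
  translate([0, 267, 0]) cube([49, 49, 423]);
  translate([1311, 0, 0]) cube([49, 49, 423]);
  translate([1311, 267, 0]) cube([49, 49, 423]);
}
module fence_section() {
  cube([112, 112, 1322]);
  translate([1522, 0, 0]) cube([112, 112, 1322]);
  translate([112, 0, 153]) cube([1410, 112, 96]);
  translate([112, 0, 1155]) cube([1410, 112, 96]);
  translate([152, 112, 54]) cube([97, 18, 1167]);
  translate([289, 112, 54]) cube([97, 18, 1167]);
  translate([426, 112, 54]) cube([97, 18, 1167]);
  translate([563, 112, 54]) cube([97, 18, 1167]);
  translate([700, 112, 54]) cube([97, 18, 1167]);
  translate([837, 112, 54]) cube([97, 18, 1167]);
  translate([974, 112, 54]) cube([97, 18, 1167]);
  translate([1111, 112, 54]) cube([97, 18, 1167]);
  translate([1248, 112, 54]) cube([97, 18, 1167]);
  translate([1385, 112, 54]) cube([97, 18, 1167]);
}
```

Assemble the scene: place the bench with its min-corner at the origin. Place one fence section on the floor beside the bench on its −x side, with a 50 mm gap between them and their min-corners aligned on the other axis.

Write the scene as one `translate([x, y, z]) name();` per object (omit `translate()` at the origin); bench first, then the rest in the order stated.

bench();
translate([-1684, 0, 0]) fence_section();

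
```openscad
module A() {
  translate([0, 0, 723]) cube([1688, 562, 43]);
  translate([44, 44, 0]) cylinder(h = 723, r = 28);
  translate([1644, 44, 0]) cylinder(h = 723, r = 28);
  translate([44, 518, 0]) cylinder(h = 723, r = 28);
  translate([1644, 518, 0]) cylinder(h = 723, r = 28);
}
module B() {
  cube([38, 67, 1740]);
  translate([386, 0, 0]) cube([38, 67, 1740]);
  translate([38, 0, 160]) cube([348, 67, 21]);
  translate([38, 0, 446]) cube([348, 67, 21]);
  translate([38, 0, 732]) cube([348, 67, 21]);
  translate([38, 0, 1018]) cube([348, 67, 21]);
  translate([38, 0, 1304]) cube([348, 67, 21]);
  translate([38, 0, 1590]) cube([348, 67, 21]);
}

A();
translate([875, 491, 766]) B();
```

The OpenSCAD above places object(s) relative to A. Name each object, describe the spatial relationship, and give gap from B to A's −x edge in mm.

A is a table. B is a ladder. The ladder is on top of the table. The gap from the ladder to the table's −x edge is 875 mm.

The ladder's min-x is at 875; the table's min-x is 0; gap = 875 mm.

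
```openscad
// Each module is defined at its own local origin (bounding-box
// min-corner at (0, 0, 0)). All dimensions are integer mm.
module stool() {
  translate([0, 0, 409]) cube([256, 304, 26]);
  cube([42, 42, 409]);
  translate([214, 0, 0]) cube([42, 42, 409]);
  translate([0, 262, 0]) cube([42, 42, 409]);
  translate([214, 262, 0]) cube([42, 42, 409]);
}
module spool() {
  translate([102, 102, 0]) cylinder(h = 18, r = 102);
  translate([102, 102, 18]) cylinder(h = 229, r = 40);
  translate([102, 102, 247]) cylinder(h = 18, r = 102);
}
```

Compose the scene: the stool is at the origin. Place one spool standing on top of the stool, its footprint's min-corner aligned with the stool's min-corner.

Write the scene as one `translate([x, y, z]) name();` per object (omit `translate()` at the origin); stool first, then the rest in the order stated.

stool();
translate([0, 0, 435]) spool();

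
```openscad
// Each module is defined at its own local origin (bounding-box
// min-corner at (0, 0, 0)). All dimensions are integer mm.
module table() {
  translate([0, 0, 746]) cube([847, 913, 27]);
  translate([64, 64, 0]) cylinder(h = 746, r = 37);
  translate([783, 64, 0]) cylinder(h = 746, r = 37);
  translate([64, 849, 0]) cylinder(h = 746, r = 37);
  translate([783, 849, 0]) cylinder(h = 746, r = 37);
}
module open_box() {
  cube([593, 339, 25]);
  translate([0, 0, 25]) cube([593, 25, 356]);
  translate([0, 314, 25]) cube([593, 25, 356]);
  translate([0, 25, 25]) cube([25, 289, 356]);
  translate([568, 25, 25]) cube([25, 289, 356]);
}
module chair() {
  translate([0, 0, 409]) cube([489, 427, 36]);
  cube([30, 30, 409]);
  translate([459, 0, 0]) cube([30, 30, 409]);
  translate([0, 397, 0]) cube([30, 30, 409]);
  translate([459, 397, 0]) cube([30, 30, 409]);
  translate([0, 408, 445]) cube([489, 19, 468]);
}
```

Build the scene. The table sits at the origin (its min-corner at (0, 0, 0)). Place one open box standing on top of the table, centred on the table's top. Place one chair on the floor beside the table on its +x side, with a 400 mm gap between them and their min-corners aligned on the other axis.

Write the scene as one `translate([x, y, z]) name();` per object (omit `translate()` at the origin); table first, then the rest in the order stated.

table();
translate([127, 287, 773]) open_box();
translate([1247, 0, 0]) chair();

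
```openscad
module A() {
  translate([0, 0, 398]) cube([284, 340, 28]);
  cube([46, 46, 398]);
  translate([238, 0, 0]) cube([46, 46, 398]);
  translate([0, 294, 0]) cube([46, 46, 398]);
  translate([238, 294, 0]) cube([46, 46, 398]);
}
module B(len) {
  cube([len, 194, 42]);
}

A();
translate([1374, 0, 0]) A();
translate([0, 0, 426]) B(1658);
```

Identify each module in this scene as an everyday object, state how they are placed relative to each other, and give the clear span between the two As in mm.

Second stool starts at x = 1374; first ends at x = 284; clear span = 1374 − 284 = 1090 mm.

A is a stool. B is a beam. A beam spans the tops of two stools. The clear span between the two stools is 1090 mm.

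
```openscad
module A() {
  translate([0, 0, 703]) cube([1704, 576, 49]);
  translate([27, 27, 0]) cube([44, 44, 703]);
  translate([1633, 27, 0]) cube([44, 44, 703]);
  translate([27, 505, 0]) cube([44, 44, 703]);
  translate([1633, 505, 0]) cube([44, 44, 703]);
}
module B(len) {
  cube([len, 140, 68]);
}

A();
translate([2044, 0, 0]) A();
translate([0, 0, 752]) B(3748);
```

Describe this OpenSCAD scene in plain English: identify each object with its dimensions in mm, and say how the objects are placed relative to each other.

A is a rectangular dining table. The top is 1704×576×49 mm with its upper surface at z = 752 mm. It stands on four 44×44 mm square legs, each inset 27 mm from the nearest pair of top edges, running from the floor to the underside of the top.

B is a rectangular beam 3748 mm long (x), 140 mm deep (y), 68 mm thick (z).

The beam spans the tops of two tables placed 340 mm apart, resting at z = 752 mm.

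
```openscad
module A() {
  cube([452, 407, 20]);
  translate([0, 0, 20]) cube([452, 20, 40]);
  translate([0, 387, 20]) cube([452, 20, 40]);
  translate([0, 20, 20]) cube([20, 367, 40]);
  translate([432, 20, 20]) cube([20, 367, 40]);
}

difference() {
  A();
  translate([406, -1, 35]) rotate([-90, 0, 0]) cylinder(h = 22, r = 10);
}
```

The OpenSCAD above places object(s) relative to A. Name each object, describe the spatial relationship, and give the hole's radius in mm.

A is an open box. The open box has a circular hole through its front wall. The hole's radius is 10 mm.

The subtracted cylinder has r = 10 mm.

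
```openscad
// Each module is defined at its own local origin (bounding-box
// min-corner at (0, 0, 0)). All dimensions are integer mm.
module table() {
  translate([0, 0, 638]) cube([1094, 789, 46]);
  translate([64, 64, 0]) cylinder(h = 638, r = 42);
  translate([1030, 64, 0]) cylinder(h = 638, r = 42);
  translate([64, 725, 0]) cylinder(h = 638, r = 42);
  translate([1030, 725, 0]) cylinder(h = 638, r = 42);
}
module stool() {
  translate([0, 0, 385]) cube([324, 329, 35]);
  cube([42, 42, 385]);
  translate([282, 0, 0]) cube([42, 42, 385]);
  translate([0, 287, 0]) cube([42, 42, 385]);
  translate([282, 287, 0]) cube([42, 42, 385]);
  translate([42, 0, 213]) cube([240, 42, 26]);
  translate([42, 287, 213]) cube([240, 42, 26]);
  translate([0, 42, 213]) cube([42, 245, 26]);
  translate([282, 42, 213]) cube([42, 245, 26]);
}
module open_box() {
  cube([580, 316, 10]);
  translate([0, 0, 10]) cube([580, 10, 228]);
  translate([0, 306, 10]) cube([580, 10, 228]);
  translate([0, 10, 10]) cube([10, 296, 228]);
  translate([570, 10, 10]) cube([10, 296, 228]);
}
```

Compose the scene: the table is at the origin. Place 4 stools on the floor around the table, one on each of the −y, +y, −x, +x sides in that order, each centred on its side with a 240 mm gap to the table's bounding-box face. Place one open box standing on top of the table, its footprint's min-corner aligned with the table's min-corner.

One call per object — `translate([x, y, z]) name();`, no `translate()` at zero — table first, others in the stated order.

table();
translate([385, -569, 0]) stool();
translate([385, 1029, 0]) stool();
translate([-564, 230, 0]) stool();
translate([1334, 230, 0]) stool();
translate([0, 0, 684]) open_box();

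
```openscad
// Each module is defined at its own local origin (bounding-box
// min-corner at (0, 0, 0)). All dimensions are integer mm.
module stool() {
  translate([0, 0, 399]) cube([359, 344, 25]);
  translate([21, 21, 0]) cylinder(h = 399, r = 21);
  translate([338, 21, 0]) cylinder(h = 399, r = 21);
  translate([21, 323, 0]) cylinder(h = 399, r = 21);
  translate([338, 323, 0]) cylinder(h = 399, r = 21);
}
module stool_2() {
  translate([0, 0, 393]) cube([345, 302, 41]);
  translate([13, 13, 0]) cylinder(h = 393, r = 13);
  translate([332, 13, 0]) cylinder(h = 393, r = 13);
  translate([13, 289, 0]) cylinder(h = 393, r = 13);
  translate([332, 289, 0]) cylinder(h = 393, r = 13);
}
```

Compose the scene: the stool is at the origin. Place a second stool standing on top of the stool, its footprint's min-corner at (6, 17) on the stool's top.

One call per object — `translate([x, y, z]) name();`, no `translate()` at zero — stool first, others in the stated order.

stool();
translate([6, 17, 424]) stool_2();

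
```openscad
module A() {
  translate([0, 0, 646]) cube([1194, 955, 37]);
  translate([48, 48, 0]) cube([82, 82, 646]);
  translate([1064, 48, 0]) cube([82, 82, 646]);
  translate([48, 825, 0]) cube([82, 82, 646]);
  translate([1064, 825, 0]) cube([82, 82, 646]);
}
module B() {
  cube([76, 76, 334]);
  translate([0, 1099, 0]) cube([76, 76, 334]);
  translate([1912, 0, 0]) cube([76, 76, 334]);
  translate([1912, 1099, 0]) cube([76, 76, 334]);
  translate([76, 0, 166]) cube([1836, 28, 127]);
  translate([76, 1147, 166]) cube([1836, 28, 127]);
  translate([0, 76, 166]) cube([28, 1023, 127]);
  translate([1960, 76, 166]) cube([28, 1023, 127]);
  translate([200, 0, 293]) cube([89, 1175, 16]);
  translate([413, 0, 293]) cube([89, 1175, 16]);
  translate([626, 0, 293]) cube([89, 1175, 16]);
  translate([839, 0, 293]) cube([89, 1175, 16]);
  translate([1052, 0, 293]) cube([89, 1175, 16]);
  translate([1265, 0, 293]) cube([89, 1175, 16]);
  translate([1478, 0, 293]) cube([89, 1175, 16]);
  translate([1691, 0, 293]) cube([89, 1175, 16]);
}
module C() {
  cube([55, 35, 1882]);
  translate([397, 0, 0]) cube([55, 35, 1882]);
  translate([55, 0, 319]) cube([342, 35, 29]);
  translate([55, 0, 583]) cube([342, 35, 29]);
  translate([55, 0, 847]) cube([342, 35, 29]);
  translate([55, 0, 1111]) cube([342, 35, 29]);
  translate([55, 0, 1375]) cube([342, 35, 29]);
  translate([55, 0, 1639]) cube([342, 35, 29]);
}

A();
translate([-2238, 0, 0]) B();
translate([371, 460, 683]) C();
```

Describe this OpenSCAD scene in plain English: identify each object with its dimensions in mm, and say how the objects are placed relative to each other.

A is a table with a 1194×955 mm rectangular top, 37 mm thick, top surface at z = 683 mm, supported by four 82×82 mm square legs, each inset 48 mm from the nearest pair of top edges, running from the floor.

B is a bed frame 1988 mm long (x) by 1175 mm wide (y). Four 76×76 mm corner posts, 334 mm tall, at the corners of the footprint. Four rails of 28 mm thickness and 127 mm height run between adjacent posts with their undersides at z = 166 mm, their outer faces flush with the outside of the frame (the two x-running rails run between the posts' inner faces; the two y-running rails run between the posts' inner faces). 8 slats, each 89 mm wide (x) and 16 mm thick, lie across the top of the two x-running rails, running the full 1175 mm width of the frame in y; the slats are evenly spaced along x between the inner faces of the end posts with equal gaps (rounded down to the nearest mm) at the −x end and between each pair — any rounding remainder accumulates at the +x end.

C is a wooden ladder with two side rails of 55×35 mm section and 1882 mm height, set 452 mm apart overall. Between them run 6 rectangular rungs (35 mm deep, 29 mm thick), front faces flush with the rails' −y face. The bottom of the first rung is 319 mm above the floor and each subsequent rung is 264 mm higher than the one below.

The bed frame is on the floor beside the table on its −x side. The ladder is on top of the table, centred.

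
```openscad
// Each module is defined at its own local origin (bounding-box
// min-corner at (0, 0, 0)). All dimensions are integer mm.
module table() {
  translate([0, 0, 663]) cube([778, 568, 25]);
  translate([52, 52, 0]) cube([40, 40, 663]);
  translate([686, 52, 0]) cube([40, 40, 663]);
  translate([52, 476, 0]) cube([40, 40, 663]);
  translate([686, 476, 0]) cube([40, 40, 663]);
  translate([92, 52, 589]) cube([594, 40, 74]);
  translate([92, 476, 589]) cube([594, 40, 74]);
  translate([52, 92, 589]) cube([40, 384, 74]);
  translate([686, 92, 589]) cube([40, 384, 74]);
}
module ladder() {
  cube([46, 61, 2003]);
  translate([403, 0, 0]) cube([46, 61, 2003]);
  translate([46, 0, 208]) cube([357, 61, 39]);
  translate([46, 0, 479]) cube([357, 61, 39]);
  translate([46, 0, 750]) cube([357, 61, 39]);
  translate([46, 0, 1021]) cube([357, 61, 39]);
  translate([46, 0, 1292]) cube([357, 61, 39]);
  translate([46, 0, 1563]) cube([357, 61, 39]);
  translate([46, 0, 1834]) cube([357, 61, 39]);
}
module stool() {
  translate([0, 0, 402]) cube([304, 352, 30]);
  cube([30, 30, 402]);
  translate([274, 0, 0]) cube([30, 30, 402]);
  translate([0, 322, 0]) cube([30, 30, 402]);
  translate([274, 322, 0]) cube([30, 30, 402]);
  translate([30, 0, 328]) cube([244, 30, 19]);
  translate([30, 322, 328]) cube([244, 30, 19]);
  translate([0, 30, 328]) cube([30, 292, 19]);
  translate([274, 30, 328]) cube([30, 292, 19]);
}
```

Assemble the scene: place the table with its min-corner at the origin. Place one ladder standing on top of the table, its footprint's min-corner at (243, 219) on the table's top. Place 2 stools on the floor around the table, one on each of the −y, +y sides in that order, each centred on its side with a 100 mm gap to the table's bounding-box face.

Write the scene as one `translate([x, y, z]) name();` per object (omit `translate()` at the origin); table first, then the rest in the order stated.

table();
translate([243, 219, 688]) ladder();
translate([237, -452, 0]) stool();
translate([237, 668, 0]) stool();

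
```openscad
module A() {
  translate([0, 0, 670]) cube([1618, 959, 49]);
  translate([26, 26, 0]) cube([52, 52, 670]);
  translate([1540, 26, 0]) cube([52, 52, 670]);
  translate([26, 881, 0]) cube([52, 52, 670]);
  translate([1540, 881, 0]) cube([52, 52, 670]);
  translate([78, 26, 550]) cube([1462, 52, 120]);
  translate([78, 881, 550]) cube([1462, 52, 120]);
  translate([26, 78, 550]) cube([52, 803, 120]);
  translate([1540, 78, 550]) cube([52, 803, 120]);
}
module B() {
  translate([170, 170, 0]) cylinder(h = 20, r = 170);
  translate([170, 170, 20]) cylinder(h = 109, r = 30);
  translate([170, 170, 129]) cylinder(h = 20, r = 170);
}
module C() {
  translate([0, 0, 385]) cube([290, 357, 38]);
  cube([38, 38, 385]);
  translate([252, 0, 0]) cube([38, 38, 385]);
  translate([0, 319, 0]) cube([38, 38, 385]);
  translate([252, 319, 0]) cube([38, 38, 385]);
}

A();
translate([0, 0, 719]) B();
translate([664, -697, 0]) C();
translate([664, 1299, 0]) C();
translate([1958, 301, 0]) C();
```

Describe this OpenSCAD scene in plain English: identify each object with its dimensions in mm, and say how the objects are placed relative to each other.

A is a table with a 1618×959 mm rectangular top, 49 mm thick, top surface at z = 719 mm, supported by four 52×52 mm square legs, each inset 26 mm from the nearest pair of top edges, running from the floor. Four apron rails, 52 mm thick and 120 mm tall, run between adjacent legs with their top edges flush with the underside of the top and their outer faces flush with the legs' outer faces.

B is a spool: two coaxial disc flanges of radius 170 mm and thickness 20 mm, joined by a core cylinder of radius 30 mm and height 109 mm. The lower flange rests on z = 0 and the three cylinders share a vertical axis.

C is a simple wooden stool: a rectangular seat 290 mm (x) by 357 mm (y), 38 mm thick, top face at z = 423 mm, on four square legs, each 38×38 mm in cross-section. The legs rest on z = 0, each flush with a corner of the seat.

The spool is on top of the table. Three stools sit around the table at the −y, +y, +x sides.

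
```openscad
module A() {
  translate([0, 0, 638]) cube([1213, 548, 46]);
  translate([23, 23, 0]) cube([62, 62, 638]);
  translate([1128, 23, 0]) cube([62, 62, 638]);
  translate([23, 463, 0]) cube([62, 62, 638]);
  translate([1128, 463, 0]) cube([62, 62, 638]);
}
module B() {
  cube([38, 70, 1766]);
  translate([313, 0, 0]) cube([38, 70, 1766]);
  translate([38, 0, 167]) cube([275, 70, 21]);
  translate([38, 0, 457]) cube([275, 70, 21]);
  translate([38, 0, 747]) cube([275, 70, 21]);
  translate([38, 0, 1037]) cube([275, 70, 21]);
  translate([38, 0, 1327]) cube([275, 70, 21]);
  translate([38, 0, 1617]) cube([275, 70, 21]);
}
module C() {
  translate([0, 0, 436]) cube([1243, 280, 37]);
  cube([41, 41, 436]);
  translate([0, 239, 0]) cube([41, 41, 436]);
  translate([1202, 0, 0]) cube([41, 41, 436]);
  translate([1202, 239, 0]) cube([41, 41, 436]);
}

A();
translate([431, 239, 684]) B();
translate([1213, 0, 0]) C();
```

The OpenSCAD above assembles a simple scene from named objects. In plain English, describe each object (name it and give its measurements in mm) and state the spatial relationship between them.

A is a table: top 1213 mm (x) × 548 mm (y), 46 mm thick, upper face at z = 684 mm, on four 62×62 mm square legs, each inset 23 mm from the nearest pair of top edges, running from z = 0 to the bottom of the top.

B is a straight ladder. Two 38×70 mm vertical rails, 1766 mm tall, stand 351 mm apart (outside-to-outside) with their front faces coplanar on the −y side. 6 rungs, each 70 mm deep and 21 mm tall, span between the inner faces of the rails, front faces flush with the rails. The lowest rung's underside is at z = 167 mm and rungs are spaced 290 mm apart (underside to underside).

C is a bench: a 1243×280 mm seat slab, 37 mm thick, top at z = 473 mm, on four 41×41 mm square legs flush with the seat corners and standing on z = 0.

The ladder is on top of the table, centred. The bench is against the table's +x side, with their −y faces flush.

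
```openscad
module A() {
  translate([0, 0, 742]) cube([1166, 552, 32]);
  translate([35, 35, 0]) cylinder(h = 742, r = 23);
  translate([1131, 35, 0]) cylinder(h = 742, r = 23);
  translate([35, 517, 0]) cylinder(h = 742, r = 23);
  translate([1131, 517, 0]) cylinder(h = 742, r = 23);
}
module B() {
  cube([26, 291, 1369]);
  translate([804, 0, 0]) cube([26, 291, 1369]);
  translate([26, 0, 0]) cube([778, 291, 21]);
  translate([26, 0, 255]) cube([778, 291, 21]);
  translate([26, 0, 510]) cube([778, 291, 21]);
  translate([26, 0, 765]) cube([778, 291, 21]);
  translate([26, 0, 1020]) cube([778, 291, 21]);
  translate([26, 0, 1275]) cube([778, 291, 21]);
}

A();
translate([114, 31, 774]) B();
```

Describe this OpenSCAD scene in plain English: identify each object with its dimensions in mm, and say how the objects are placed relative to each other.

A is a rectangular dining table. The top is 1166×552×32 mm with its upper surface at z = 774 mm. It stands on four round legs of 46 mm diameter, each leg's bounding box inset 12 mm from the nearest pair of top edges, running from the floor to the underside of the top.

B is a bookshelf 830 mm wide overall, 291 mm deep and 1369 mm tall. The two sides are 26 mm thick vertical panels. 6 horizontal shelves of 21 mm thickness span between the inner faces of the sides; the lowest shelf sits on the floor and shelves are stacked with a clear vertical gap of 234 mm between each pair.

The bookshelf is on top of the table.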